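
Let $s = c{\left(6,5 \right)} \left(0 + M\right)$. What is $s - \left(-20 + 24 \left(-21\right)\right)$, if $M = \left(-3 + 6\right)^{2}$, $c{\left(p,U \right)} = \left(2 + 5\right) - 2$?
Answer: $569$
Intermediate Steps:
$c{\left(p,U \right)} = 5$ ($c{\left(p,U \right)} = 7 - 2 = 5$)
$M = 9$ ($M = 3^{2} = 9$)
$s = 45$ ($s = 5 \left(0 + 9\right) = 5 \cdot 9 = 45$)
$s - \left(-20 + 24 \left(-21\right)\right) = 45 - \left(-20 + 24 \left(-21\right)\right) = 45 - \left(-20 - 504\right) = 45 - -524 = 45 + 524 = 569$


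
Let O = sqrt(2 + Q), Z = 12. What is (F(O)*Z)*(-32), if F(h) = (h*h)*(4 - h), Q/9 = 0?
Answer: -3072 + 768*sqrt(2) ≈ -1985.9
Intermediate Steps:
Q = 0 (Q = 9*0 = 0)
O = sqrt(2) (O = sqrt(2 + 0) = sqrt(2) ≈ 1.4142)
F(h) = h**2*(4 - h)
(F(O)*Z)*(-32) = (((sqrt(2))**2*(4 - sqrt(2)))*12)*(-32) = ((2*(4 - sqrt(2)))*12)*(-32) = ((8 - 2*sqrt(2))*12)*(-32) = (96 - 24*sqrt(2))*(-32) = -3072 + 768*sqrt(2)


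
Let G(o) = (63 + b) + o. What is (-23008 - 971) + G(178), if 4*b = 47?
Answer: -94905/4 ≈ -23726.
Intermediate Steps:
b = 47/4 (b = (1/4)*47 = 47/4 ≈ 11.750)
G(o) = 299/4 + o (G(o) = (63 + 47/4) + o = 299/4 + o)
(-23008 - 971) + G(178) = (-23008 - 971) + (299/4 + 178) = -23979 + 1011/4 = -94905/4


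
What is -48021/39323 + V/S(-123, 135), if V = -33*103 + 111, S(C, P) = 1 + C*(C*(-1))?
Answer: -74645958/74359793 ≈ -1.0038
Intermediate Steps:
S(C, P) = 1 - C² (S(C, P) = 1 + C*(-C) = 1 - C²)
V = -3288 (V = -3399 + 111 = -3288)
-48021/39323 + V/S(-123, 135) = -48021/39323 - 3288/(1 - 1*(-123)²) = -48021*1/39323 - 3288/(1 - 1*15129) = -48021/39323 - 3288/(1 - 15129) = -48021/39323 - 3288/(-15128) = -48021/39323 - 3288*(-1/15128) = -48021/39323 + 411/1891 = -74645958/74359793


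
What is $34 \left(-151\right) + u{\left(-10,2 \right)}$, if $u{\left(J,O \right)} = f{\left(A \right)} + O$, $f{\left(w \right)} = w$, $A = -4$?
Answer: $-5136$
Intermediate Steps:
$u{\left(J,O \right)} = -4 + O$
$34 \left(-151\right) + u{\left(-10,2 \right)} = 34 \left(-151\right) + \left(-4 + 2\right) = -5134 - 2 = -5136$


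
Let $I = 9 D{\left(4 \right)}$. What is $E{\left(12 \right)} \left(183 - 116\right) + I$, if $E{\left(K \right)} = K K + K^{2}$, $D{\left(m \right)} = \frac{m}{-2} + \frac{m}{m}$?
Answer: $19287$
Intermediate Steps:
$D{\left(m \right)} = 1 - \frac{m}{2}$ ($D{\left(m \right)} = m \left(- \frac{1}{2}\right) + 1 = - \frac{m}{2} + 1 = 1 - \frac{m}{2}$)
$I = -9$ ($I = 9 \left(1 - 2\right) = 9 \left(-1\right) = -9$)
$E{\left(K \right)} = 2 K^{2}$ ($E{\left(K \right)} = K^{2} + K^{2} = 2 K^{2}$)
$E{\left(12 \right)} \left(183 - 116\right) + I = 2 \cdot 12^{2} \left(183 - 116\right) - 9 = 2 \cdot 144 \cdot 67 - 9 = 288 \cdot 67 - 9 = 19296 - 9 = 19287$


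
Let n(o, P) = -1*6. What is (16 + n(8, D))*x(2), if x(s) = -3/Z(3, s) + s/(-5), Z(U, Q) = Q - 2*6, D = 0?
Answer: -1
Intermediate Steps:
Z(U, Q) = -12 + Q (Z(U, Q) = Q - 12 = -12 + Q)
n(o, P) = -6
x(s) = -3/(-12 + s) - s/5 (x(s) = -3/(-12 + s) + s/(-5) = -3/(-12 + s) + s*(-⅕) = -3/(-12 + s) - s/5)
(16 + n(8, D))*x(2) = (16 - 6)*((-15 - 1*2*(-12 + 2))/(5*(-12 + 2))) = 10*((⅕)*(-15 - 1*2*(-10))/(-10)) = 10*((⅕)*(-⅒)*(-15 + 20)) = 10*((⅕)*(-⅒)*5) = 10*(-⅒) = -1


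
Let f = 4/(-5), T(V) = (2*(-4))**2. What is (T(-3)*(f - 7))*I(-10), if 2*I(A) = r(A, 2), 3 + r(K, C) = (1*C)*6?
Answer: -11232/5 ≈ -2246.4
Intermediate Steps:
r(K, C) = -3 + 6*C (r(K, C) = -3 + (1*C)*6 = -3 + C*6 = -3 + 6*C)
I(A) = 9/2 (I(A) = (-3 + 6*2)/2 = (-3 + 12)/2 = (1/2)*9 = 9/2)
T(V) = 64 (T(V) = (-8)**2 = 64)
f = -4/5 (f = 4*(-1/5) = -4/5 ≈ -0.80000)
(T(-3)*(f - 7))*I(-10) = (64*(-4/5 - 7))*(9/2) = (64*(-39/5))*(9/2) = -2496/5*9/2 = -11232/5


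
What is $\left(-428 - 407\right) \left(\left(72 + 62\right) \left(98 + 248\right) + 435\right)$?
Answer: $-39077165$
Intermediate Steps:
$\left(-428 - 407\right) \left(\left(72 + 62\right) \left(98 + 248\right) + 435\right) = - 835 \left(134 \cdot 346 + 435\right) = - 835 \left(46364 + 435\right) = \left(-835\right) 46799 = -39077165$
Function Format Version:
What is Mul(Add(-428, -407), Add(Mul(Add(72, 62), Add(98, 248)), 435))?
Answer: -39077165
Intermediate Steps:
Mul(Add(-428, -407), Add(Mul(Add(72, 62), Add(98, 248)), 435)) = Mul(-835, Add(Mul(134, 346), 435)) = Mul(-835, Add(46364, 435)) = Mul(-835, 46799) = -39077165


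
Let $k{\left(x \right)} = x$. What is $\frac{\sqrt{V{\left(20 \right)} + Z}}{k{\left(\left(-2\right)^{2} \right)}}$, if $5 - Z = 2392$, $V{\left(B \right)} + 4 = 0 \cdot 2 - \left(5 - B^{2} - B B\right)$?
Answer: $\frac{i \sqrt{399}}{2} \approx 9.9875 i$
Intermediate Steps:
$V{\left(B \right)} = -9 + 2 B^{2}$ ($V{\left(B \right)} = -4 - \left(5 - B^{2} - B B\right) = -4 + \left(0 + \left(\left(B^{2} + B^{2}\right) - 5\right)\right) = -4 + \left(0 + \left(2 B^{2} - 5\right)\right) = -4 + \left(0 + \left(-5 + 2 B^{2}\right)\right) = -4 + \left(-5 + 2 B^{2}\right) = -9 + 2 B^{2}$)
$Z = -2387$ ($Z = 5 - 2392 = -2387$)
$\frac{\sqrt{V{\left(20 \right)} + Z}}{k{\left(\left(-2\right)^{2} \right)}} = \frac{\sqrt{\left(-9 + 2 \cdot 20^{2}\right) - 2387}}{\left(-2\right)^{2}} = \frac{\sqrt{\left(-9 + 2 \cdot 400\right) - 2387}}{4} = \sqrt{\left(-9 + 800\right) - 2387} \cdot \frac{1}{4} = \sqrt{791 - 2387} \cdot \frac{1}{4} = \sqrt{-1596} \cdot \frac{1}{4} = 2 i \sqrt{399} \cdot \frac{1}{4} = \frac{i \sqrt{399}}{2}$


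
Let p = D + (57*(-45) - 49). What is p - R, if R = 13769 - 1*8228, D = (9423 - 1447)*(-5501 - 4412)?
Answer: -79074243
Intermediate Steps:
D = -79066088 (D = 7976*(-9913) = -79066088)
p = -79068702 (p = -79066088 + (57*(-45) - 49) = -79066088 + (-2565 - 49) = -79066088 - 2614 = -79068702)
R = 5541 (R = 13769 - 8228 = 5541)
p - R = -79068702 - 1*5541 = -79068702 - 5541 = -79074243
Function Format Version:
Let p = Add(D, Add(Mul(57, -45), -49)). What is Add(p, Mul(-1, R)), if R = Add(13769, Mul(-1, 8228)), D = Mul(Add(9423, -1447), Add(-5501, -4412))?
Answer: -79074243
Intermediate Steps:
D = -79066088 (D = Mul(7976, -9913) = -79066088)
p = -79068702 (p = Add(-79066088, Add(Mul(57, -45), -49)) = Add(-79066088, Add(-2565, -49)) = Add(-79066088, -2614) = -79068702)
R = 5541 (R = Add(13769, -8228) = 5541)
Add(p, Mul(-1, R)) = Add(-79068702, Mul(-1, 5541)) = Add(-79068702, -5541) = -79074243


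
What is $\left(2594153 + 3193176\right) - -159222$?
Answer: $5946551$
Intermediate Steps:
$\left(2594153 + 3193176\right) - -159222 = 5787329 + \left(-1050814 + 1210036\right) = 5787329 + 159222 = 5946551$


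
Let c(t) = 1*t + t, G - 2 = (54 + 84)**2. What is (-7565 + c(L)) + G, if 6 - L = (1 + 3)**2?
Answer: 11461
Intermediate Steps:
G = 19046 (G = 2 + (54 + 84)**2 = 2 + 138**2 = 2 + 19044 = 19046)
L = -10 (L = 6 - (1 + 3)**2 = 6 - 1*4**2 = 6 - 1*16 = 6 - 16 = -10)
c(t) = 2*t (c(t) = t + t = 2*t)
(-7565 + c(L)) + G = (-7565 + 2*(-10)) + 19046 = (-7565 - 20) + 19046 = -7585 + 19046 = 11461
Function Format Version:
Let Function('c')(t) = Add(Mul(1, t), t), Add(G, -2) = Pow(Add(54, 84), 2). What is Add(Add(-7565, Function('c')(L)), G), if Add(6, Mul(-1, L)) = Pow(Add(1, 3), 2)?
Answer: 11461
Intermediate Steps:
G = 19046 (G = Add(2, Pow(Add(54, 84), 2)) = Add(2, Pow(138, 2)) = Add(2, 19044) = 19046)
L = -10 (L = Add(6, Mul(-1, Pow(Add(1, 3), 2))) = Add(6, Mul(-1, Pow(4, 2))) = Add(6, Mul(-1, 16)) = Add(6, -16) = -10)
Function('c')(t) = Mul(2, t) (Function('c')(t) = Add(t, t) = Mul(2, t))
Add(Add(-7565, Function('c')(L)), G) = Add(Add(-7565, Mul(2, -10)), 19046) = Add(Add(-7565, -20), 19046) = Add(-7585, 19046) = 11461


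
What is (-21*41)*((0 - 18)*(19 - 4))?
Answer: 232470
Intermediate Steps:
(-21*41)*((0 - 18)*(19 - 4)) = -(-15498)*15 = -861*(-270) = 232470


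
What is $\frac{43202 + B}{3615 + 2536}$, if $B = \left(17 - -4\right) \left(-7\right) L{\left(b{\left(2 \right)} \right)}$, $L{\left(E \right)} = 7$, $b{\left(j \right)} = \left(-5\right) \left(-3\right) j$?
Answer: $\frac{42173}{6151} \approx 6.8563$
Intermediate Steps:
$b{\left(j \right)} = 15 j$
$B = -1029$ ($B = \left(17 - -4\right) \left(-7\right) 7 = \left(17 + 4\right) \left(-7\right) 7 = 21 \left(-7\right) 7 = \left(-147\right) 7 = -1029$)
$\frac{43202 + B}{3615 + 2536} = \frac{43202 - 1029}{3615 + 2536} = \frac{42173}{6151}$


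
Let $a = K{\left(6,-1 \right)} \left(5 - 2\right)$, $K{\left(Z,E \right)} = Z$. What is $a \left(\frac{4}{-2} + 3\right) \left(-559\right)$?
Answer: $-10062$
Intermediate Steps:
$a = 18$ ($a = 6 \left(5 - 2\right) = 6 \cdot 3 = 18$)
$a \left(\frac{4}{-2} + 3\right) \left(-559\right) = 18 \left(\frac{4}{-2} + 3\right) \left(-559\right) = 18 \left(4 \left(- \frac{1}{2}\right) + 3\right) \left(-559\right) = 18 \left(-2 + 3\right) \left(-559\right) = 18 \cdot 1 \left(-559\right) = 18 \left(-559\right) = -10062$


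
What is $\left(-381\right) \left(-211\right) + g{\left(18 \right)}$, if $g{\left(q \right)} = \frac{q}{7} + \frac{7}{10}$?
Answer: $\frac{5627599}{70} \approx 80394.0$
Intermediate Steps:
$g{\left(q \right)} = \frac{7}{10} + \frac{q}{7}$ ($g{\left(q \right)} = q \frac{1}{7} + 7 \cdot \frac{1}{10} = \frac{q}{7} + \frac{7}{10} = \frac{7}{10} + \frac{q}{7}$)
$\left(-381\right) \left(-211\right) + g{\left(18 \right)} = \left(-381\right) \left(-211\right) + \left(\frac{7}{10} + \frac{1}{7} \cdot 18\right) = 80391 + \left(\frac{7}{10} + \frac{18}{7}\right) = 80391 + \frac{229}{70} = \frac{5627599}{70}$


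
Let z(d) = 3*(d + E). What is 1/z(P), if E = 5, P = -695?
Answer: -1/2070 ≈ -0.00048309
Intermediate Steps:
z(d) = 15 + 3*d (z(d) = 3*(d + 5) = 3*(5 + d) = 15 + 3*d)
1/z(P) = 1/(15 + 3*(-695)) = 1/(15 - 2085) = 1/(-2070) = -1/2070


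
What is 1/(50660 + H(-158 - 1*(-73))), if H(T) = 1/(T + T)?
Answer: 170/8612199 ≈ 1.9739e-5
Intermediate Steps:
H(T) = 1/(2*T)
1/(50660 + H(-158 - 1*(-73))) = 1/(50660 + 1/(2*(-158 - 1*(-73)))) = 1/(50660 + 1/(2*(-158 + 73))) = 1/(50660 + (1/2)/(-85)) = 1/(50660 + (1/2)*(-1/85)) = 1/(50660 - 1/170) = 1/(8612199/170) = 170/8612199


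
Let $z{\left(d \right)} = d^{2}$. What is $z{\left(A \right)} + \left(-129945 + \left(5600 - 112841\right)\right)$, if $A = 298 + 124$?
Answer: $-59102$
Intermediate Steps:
$A = 422$
$z{\left(A \right)} + \left(-129945 + \left(5600 - 112841\right)\right) = 422^{2} + \left(-129945 + \left(5600 - 112841\right)\right) = 178084 - 237186 = -59102$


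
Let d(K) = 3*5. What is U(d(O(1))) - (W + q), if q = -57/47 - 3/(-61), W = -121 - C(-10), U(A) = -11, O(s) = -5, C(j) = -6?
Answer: 301504/2867 ≈ 105.16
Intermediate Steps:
d(K) = 15
W = -115 (W = -121 - 1*(-6) = -121 + 6 = -115)
q = -3336/2867 (q = -57*1/47 - 3*(-1/61) = -57/47 + 3/61 = -3336/2867 ≈ -1.1636)
U(d(O(1))) - (W + q) = -11 - (-115 - 3336/2867) = -11 - 1*(-333041/2867) = -11 + 333041/2867 = 301504/2867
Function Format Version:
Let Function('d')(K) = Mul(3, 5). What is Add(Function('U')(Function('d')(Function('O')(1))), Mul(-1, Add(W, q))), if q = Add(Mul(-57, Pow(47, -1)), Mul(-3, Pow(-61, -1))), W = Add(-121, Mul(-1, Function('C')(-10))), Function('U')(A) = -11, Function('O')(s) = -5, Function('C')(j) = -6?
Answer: Rational(301504, 2867) ≈ 105.16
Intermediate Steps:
Function('d')(K) = 15
W = -115 (W = Add(-121, Mul(-1, -6)) = Add(-121, 6) = -115)
q = Rational(-3336, 2867) (q = Add(Mul(-57, Rational(1, 47)), Mul(-3, Rational(-1, 61))) = Add(Rational(-57, 47), Rational(3, 61)) = Rational(-3336, 2867) ≈ -1.1636)
Add(Function('U')(Function('d')(Function('O')(1))), Mul(-1, Add(W, q))) = Add(-11, Mul(-1, Add(-115, Rational(-3336, 2867)))) = Add(-11, Mul(-1, Rational(-333041, 2867))) = Add(-11, Rational(333041, 2867)) = Rational(301504, 2867)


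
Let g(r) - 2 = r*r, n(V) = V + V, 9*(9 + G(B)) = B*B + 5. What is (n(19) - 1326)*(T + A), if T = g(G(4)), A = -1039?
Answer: 11505704/9 ≈ 1.2784e+6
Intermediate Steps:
G(B) = -76/9 + B**2/9 (G(B) = -9 + (B*B + 5)/9 = -9 + (B**2 + 5)/9 = -9 + (5 + B**2)/9 = -9 + (5/9 + B**2/9) = -76/9 + B**2/9)
n(V) = 2*V
g(r) = 2 + r**2 (g(r) = 2 + r*r = 2 + r**2)
T = 418/9 (T = 2 + (-76/9 + (1/9)*4**2)**2 = 2 + (-76/9 + (1/9)*16)**2 = 2 + (-76/9 + 16/9)**2 = 2 + (-20/3)**2 = 2 + 400/9 = 418/9 ≈ 46.444)
(n(19) - 1326)*(T + A) = (2*19 - 1326)*(418/9 - 1039) = (38 - 1326)*(-8933/9) = -1288*(-8933/9) = 11505704/9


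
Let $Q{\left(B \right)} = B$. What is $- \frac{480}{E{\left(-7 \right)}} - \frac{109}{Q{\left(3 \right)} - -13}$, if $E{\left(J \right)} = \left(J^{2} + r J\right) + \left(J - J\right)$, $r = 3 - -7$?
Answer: $\frac{1797}{112} \approx 16.045$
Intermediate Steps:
$r = 10$ ($r = 3 + 7 = 10$)
$E{\left(J \right)} = J^{2} + 10 J$ ($E{\left(J \right)} = \left(J^{2} + 10 J\right) + \left(J - J\right) = \left(J^{2} + 10 J\right) + 0 = J^{2} + 10 J$)
$- \frac{480}{E{\left(-7 \right)}} - \frac{109}{Q{\left(3 \right)} - -13} = - \frac{480}{\left(-7\right) \left(10 - 7\right)} - \frac{109}{3 - -13} = - \frac{480}{\left(-7\right) 3} - \frac{109}{3 + 13} = - \frac{480}{-21} - \frac{109}{16} = \left(-480\right) \left(- \frac{1}{21}\right) - \frac{109}{16} = \frac{160}{7} - \frac{109}{16} = \frac{1797}{112}$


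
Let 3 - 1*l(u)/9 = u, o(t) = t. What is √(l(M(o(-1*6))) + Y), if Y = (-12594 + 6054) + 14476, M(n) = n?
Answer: √8017 ≈ 89.538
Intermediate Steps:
l(u) = 27 - 9*u
Y = 7936 (Y = -6540 + 14476 = 7936)
√(l(M(o(-1*6))) + Y) = √((27 - (-9)*6) + 7936) = √((27 - 9*(-6)) + 7936) = √((27 + 54) + 7936) = √(81 + 7936) = √8017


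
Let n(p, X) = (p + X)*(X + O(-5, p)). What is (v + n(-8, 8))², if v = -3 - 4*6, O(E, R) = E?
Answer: 729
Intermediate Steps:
v = -27 (v = -3 - 24 = -27)
n(p, X) = (-5 + X)*(X + p) (n(p, X) = (p + X)*(X - 5) = (X + p)*(-5 + X) = (-5 + X)*(X + p))
(v + n(-8, 8))² = (-27 + (8² - 5*8 - 5*(-8) + 8*(-8)))² = (-27 + (64 - 40 + 40 - 64))² = (-27 + 0)² = (-27)² = 729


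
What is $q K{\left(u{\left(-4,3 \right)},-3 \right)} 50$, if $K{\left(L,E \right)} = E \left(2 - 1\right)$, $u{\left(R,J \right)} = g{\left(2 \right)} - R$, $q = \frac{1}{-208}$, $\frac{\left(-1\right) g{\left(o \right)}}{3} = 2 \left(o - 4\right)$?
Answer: $\frac{75}{104} \approx 0.72115$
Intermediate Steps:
$g{\left(o \right)} = 24 - 6 o$ ($g{\left(o \right)} = - 3 \cdot 2 \left(o - 4\right) = - 3 \cdot 2 \left(-4 + o\right) = - 3 \left(-8 + 2 o\right) = 24 - 6 o$)
$q = - \frac{1}{208} \approx -0.0048077$
$u{\left(R,J \right)} = 12 - R$ ($u{\left(R,J \right)} = \left(24 - 12\right) - R = 12 - R$)
$K{\left(L,E \right)} = E$ ($K{\left(L,E \right)} = E 1 = E$)
$q K{\left(u{\left(-4,3 \right)},-3 \right)} 50 = \left(- \frac{1}{208}\right) \left(-3\right) 50 = \frac{3}{208} \cdot 50 = \frac{75}{104}$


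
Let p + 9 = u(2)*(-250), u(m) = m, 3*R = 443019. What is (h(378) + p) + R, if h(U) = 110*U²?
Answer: 15864404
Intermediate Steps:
R = 147673 (R = (⅓)*443019 = 147673)
p = -509 (p = -9 + 2*(-250) = -9 - 500 = -509)
(h(378) + p) + R = (110*378² - 509) + 147673 = (110*142884 - 509) + 147673 = (15717240 - 509) + 147673 = 15716731 + 147673 = 15864404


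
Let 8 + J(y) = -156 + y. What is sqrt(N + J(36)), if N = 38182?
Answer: sqrt(38054) ≈ 195.07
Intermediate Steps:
J(y) = -164 + y (J(y) = -8 + (-156 + y) = -164 + y)
sqrt(N + J(36)) = sqrt(38182 + (-164 + 36)) = sqrt(38182 - 128) = sqrt(38054)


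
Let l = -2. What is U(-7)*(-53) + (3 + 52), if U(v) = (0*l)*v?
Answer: 55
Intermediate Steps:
U(v) = 0 (U(v) = (0*(-2))*v = 0*v = 0)
U(-7)*(-53) + (3 + 52) = 0*(-53) + (3 + 52) = 0 + 55 = 55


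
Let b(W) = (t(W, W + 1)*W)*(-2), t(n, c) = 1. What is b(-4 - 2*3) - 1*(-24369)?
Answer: 24389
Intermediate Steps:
b(W) = -2*W (b(W) = (1*W)*(-2) = W*(-2) = -2*W)
b(-4 - 2*3) - 1*(-24369) = -2*(-4 - 2*3) - 1*(-24369) = -2*(-4 - 6) + 24369 = -2*(-10) + 24369 = 20 + 24369 = 24389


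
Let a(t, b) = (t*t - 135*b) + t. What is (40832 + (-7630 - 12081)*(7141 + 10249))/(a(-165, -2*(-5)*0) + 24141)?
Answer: -114244486/17067 ≈ -6693.9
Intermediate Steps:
a(t, b) = t + t² - 135*b (a(t, b) = (t² - 135*b) + t = t + t² - 135*b)
(40832 + (-7630 - 12081)*(7141 + 10249))/(a(-165, -2*(-5)*0) + 24141) = (40832 + (-7630 - 12081)*(7141 + 10249))/((-165 + (-165)² - 135*(-2*(-5))*0) + 24141) = (40832 - 19711*17390)/((-165 + 27225 - 1350*0) + 24141) = (40832 - 342774290)/((-165 + 27225 - 135*0) + 24141) = -342733458/((-165 + 27225 + 0) + 24141) = -342733458/(27060 + 24141) = -342733458/51201 = -342733458*1/51201 = -114244486/17067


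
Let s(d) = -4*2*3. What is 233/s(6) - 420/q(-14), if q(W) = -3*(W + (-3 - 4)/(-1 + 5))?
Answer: -1339/72 ≈ -18.597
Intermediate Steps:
s(d) = -24 (s(d) = -8*3 = -24)
q(W) = 21/4 - 3*W (q(W) = -3*(W - 7/4) = -3*(-7/4 + W) = 21/4 - 3*W)
233/s(6) - 420/q(-14) = 233/(-24) - 420/(21/4 - 3*(-14)) = 233*(-1/24) - 420/(21/4 + 42) = -233/24 - 420/189/4 = -233/24 - 420*4/189 = -233/24 - 80/9 = -1339/72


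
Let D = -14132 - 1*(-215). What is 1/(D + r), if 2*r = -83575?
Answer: -2/111409 ≈ -1.7952e-5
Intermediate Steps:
D = -13917 (D = -14132 + 215 = -13917)
r = -83575/2 (r = (½)*(-83575) = -83575/2 ≈ -41788.)
1/(D + r) = 1/(-13917 - 83575/2) = 1/(-111409/2) = -2/111409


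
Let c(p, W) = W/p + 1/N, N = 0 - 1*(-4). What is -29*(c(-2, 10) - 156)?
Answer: 18647/4 ≈ 4661.8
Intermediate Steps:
N = 4 (N = 0 + 4 = 4)
c(p, W) = ¼ + W/p (c(p, W) = W/p + 1/4 = W/p + 1*(¼) = W/p + ¼ = ¼ + W/p)
-29*(c(-2, 10) - 156) = -29*((10 + (¼)*(-2))/(-2) - 156) = -29*(-(10 - ½)/2 - 156) = -29*(-½*19/2 - 156) = -29*(-19/4 - 156) = -29*(-643/4) = 18647/4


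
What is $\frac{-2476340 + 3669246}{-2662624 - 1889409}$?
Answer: $- \frac{1192906}{4552033} \approx -0.26206$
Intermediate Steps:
$\frac{-2476340 + 3669246}{-2662624 - 1889409} = \frac{1192906}{-2662624 - 1889409} = \frac{1192906}{-4552033} = 1192906 \left(- \frac{1}{4552033}\right) = - \frac{1192906}{4552033}$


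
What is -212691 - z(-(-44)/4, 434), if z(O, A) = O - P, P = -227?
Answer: -212929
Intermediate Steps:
z(O, A) = 227 + O (z(O, A) = O - 1*(-227) = O + 227 = 227 + O)
-212691 - z(-(-44)/4, 434) = -212691 - (227 - (-44)/4) = -212691 - (227 - 44*(-1/4)) = -212691 - (227 + 11) = -212691 - 1*238 = -212691 - 238 = -212929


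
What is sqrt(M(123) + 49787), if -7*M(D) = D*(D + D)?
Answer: sqrt(2227757)/7 ≈ 213.22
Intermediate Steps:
M(D) = -2*D**2/7 (M(D) = -D*(D + D)/7 = -D*2*D/7 = -2*D**2/7)
sqrt(M(123) + 49787) = sqrt(-2/7*123**2 + 49787) = sqrt(-2/7*15129 + 49787) = sqrt(-30258/7 + 49787) = sqrt(318251/7) = sqrt(2227757)/7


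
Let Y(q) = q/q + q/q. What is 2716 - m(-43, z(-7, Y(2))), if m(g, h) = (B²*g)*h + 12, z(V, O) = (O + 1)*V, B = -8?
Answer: -55088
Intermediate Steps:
Y(q) = 2 (Y(q) = 1 + 1 = 2)
z(V, O) = V*(1 + O) (z(V, O) = (1 + O)*V = V*(1 + O))
m(g, h) = 12 + 64*g*h (m(g, h) = ((-8)²*g)*h + 12 = (64*g)*h + 12 = 64*g*h + 12 = 12 + 64*g*h)
2716 - m(-43, z(-7, Y(2))) = 2716 - (12 + 64*(-43)*(-7*(1 + 2))) = 2716 - (12 + 64*(-43)*(-7*3)) = 2716 - (12 + 64*(-43)*(-21)) = 2716 - (12 + 57792) = 2716 - 1*57804 = 2716 - 57804 = -55088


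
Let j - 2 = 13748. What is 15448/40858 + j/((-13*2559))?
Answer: -23944442/679611543 ≈ -0.035233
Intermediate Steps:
j = 13750 (j = 2 + 13748 = 13750)
15448/40858 + j/((-13*2559)) = 15448/40858 + 13750/((-13*2559)) = 15448*(1/40858) + 13750/(-33267) = 7724/20429 + 13750*(-1/33267) = 7724/20429 - 13750/33267 = -23944442/679611543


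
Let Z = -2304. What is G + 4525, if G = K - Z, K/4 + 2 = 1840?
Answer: 14181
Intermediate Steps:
K = 7352 (K = -8 + 4*1840 = -8 + 7360 = 7352)
G = 9656 (G = 7352 - 1*(-2304) = 7352 + 2304 = 9656)
G + 4525 = 9656 + 4525 = 14181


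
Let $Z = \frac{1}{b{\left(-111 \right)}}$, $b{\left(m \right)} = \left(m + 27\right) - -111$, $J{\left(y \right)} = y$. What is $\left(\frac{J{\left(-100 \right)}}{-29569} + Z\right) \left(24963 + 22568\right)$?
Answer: $\frac{1533777839}{798363} \approx 1921.2$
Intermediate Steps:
$b{\left(m \right)} = 138 + m$ ($b{\left(m \right)} = \left(27 + m\right) + 111 = 138 + m$)
$Z = \frac{1}{27}$ ($Z = \frac{1}{138 - 111} = \frac{1}{27} \approx 0.037037$)
$\left(\frac{J{\left(-100 \right)}}{-29569} + Z\right) \left(24963 + 22568\right) = \left(- \frac{100}{-29569} + \frac{1}{27}\right) \left(24963 + 22568\right) = \left(\left(-100\right) \left(- \frac{1}{29569}\right) + \frac{1}{27}\right) 47531 = \left(\frac{100}{29569} + \frac{1}{27}\right) 47531 = \frac{32269}{798363} \cdot 47531 = \frac{1533777839}{798363}$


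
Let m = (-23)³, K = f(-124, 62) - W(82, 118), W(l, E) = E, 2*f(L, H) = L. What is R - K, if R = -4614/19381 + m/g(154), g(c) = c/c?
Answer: -232324661/19381 ≈ -11987.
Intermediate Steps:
f(L, H) = L/2
g(c) = 1
K = -180 (K = (½)*(-124) - 1*118 = -62 - 118 = -180)
m = -12167
R = -235813241/19381 (R = -4614/19381 - 12167/1 = -4614*1/19381 - 12167*1 = -4614/19381 - 12167 = -235813241/19381 ≈ -12167.)
R - K = -235813241/19381 - 1*(-180) = -235813241/19381 + 180 = -232324661/19381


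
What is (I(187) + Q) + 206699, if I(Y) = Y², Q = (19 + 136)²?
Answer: 265693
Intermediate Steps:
Q = 24025 (Q = 155² = 24025)
(I(187) + Q) + 206699 = (187² + 24025) + 206699 = (34969 + 24025) + 206699 = 58994 + 206699 = 265693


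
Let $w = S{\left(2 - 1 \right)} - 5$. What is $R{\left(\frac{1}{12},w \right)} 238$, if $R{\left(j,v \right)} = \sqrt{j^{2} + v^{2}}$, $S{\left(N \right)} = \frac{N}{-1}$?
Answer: $\frac{119 \sqrt{5185}}{6} \approx 1428.1$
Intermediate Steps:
$S{\left(N \right)} = - N$ ($S{\left(N \right)} = N \left(-1\right) = - N$)
$w = -6$ ($w = - (2 - 1) - 5 = \left(-1\right) 1 - 5 = -1 - 5 = -6$)
$R{\left(\frac{1}{12},w \right)} 238 = \sqrt{\left(\frac{1}{12}\right)^{2} + \left(-6\right)^{2}} \cdot 238 = \sqrt{\left(\frac{1}{12}\right)^{2} + 36} \cdot 238 = \sqrt{\frac{1}{144} + 36} \cdot 238 = \sqrt{\frac{5185}{144}} \cdot 238 = \frac{\sqrt{5185}}{12} \cdot 238 = \frac{119 \sqrt{5185}}{6}$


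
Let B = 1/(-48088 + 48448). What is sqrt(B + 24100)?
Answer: sqrt(86760010)/60 ≈ 155.24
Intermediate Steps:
B = 1/360 ≈ 0.0027778
sqrt(B + 24100) = sqrt(1/360 + 24100) = sqrt(8676001/360) = sqrt(86760010)/60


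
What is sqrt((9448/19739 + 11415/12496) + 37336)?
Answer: sqrt(141976454150630918643)/61664636 ≈ 193.23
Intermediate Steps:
sqrt((9448/19739 + 11415/12496) + 37336) = sqrt(343382893/246658544 + 37336) = sqrt(9209586781677/246658544) = sqrt(141976454150630918643)/61664636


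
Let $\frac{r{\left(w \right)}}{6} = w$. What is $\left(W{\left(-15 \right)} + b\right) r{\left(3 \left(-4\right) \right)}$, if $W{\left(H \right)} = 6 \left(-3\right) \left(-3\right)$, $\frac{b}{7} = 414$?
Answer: $-212544$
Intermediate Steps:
$r{\left(w \right)} = 6 w$
$b = 2898$ ($b = 7 \cdot 414 = 2898$)
$W{\left(H \right)} = 54$ ($W{\left(H \right)} = \left(-18\right) \left(-3\right) = 54$)
$\left(W{\left(-15 \right)} + b\right) r{\left(3 \left(-4\right) \right)} = \left(54 + 2898\right) 6 \cdot 3 \left(-4\right) = 2952 \cdot 6 \left(-12\right) = 2952 \left(-72\right) = -212544$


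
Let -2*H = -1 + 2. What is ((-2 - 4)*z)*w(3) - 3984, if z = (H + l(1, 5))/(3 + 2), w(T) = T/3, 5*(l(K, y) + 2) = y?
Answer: -19911/5 ≈ -3982.2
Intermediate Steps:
l(K, y) = -2 + y/5
H = -1/2 (H = -(-1 + 2)/2 = -1/2*1 = -1/2 ≈ -0.50000)
w(T) = T/3 (w(T) = T*(1/3) = T/3)
z = -3/10 (z = (-1/2 + (-2 + (1/5)*5))/(3 + 2) = (-1/2 + (-2 + 1))/5 = (-1/2 - 1)*(1/5) = -3/2*1/5 = -3/10 ≈ -0.30000)
((-2 - 4)*z)*w(3) - 3984 = ((-2 - 4)*(-3/10))*((1/3)*3) - 3984 = -6*(-3/10)*1 - 3984 = (9/5)*1 - 3984 = 9/5 - 3984 = -19911/5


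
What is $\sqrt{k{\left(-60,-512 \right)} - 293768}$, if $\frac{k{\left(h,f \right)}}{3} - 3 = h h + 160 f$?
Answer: $i \sqrt{528719} \approx 727.13 i$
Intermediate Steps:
$k{\left(h,f \right)} = 9 + 3 h^{2} + 480 f$ ($k{\left(h,f \right)} = 9 + 3 \left(h h + 160 f\right) = 9 + 3 \left(h^{2} + 160 f\right) = 9 + \left(3 h^{2} + 480 f\right) = 9 + 3 h^{2} + 480 f$)
$\sqrt{k{\left(-60,-512 \right)} - 293768} = \sqrt{\left(9 + 3 \left(-60\right)^{2} + 480 \left(-512\right)\right) - 293768} = \sqrt{\left(9 + 3 \cdot 3600 - 245760\right) - 293768} = \sqrt{\left(9 + 10800 - 245760\right) - 293768} = \sqrt{-234951 - 293768} = \sqrt{-528719} = i \sqrt{528719}$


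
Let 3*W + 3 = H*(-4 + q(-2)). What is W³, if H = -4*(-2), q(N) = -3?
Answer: -205379/27 ≈ -7606.6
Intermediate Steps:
H = 8
W = -59/3 (W = -1 + (8*(-4 - 3))/3 = -1 + (8*(-7))/3 = -1 + (⅓)*(-56) = -1 - 56/3 = -59/3 ≈ -19.667)
W³ = (-59/3)³ = -205379/27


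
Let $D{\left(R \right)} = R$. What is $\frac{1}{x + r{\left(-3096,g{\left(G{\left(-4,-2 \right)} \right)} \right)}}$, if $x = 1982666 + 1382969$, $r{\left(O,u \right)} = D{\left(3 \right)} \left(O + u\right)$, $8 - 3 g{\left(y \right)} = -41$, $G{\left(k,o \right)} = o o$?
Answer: $\frac{1}{3356396} \approx 2.9794 \cdot 10^{-7}$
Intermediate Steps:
$G{\left(k,o \right)} = o^{2}$
$g{\left(y \right)} = \frac{49}{3}$ ($g{\left(y \right)} = \frac{8}{3} - - \frac{41}{3} = \frac{8}{3} + \frac{41}{3} = \frac{49}{3}$)
$r{\left(O,u \right)} = 3 O + 3 u$ ($r{\left(O,u \right)} = 3 \left(O + u\right) = 3 O + 3 u$)
$x = 3365635$
$\frac{1}{x + r{\left(-3096,g{\left(G{\left(-4,-2 \right)} \right)} \right)}} = \frac{1}{3365635 + \left(3 \left(-3096\right) + 3 \cdot \frac{49}{3}\right)} = \frac{1}{3365635 + \left(-9288 + 49\right)} = \frac{1}{3365635 - 9239} = \frac{1}{3356396}$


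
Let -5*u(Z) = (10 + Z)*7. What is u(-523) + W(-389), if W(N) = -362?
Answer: 1781/5 ≈ 356.20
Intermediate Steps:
u(Z) = -14 - 7*Z/5 (u(Z) = -(10 + Z)*7/5 = -(70 + 7*Z)/5 = -14 - 7*Z/5)
u(-523) + W(-389) = (-14 - 7/5*(-523)) - 362 = (-14 + 3661/5) - 362 = 3591/5 - 362 = 1781/5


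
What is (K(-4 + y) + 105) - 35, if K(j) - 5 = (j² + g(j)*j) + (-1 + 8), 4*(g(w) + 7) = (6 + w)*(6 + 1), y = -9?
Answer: 2005/4 ≈ 501.25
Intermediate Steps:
g(w) = 7/2 + 7*w/4 (g(w) = -7 + ((6 + w)*(6 + 1))/4 = -7 + ((6 + w)*7)/4 = -7 + (42 + 7*w)/4 = -7 + (21/2 + 7*w/4) = 7/2 + 7*w/4)
K(j) = 12 + j² + j*(7/2 + 7*j/4) (K(j) = 5 + ((j² + (7/2 + 7*j/4)*j) + (-1 + 8)) = 5 + ((j² + j*(7/2 + 7*j/4)) + 7) = 5 + (7 + j² + j*(7/2 + 7*j/4)) = 12 + j² + j*(7/2 + 7*j/4))
(K(-4 + y) + 105) - 35 = ((12 + 7*(-4 - 9)/2 + 11*(-4 - 9)²/4) + 105) - 35 = ((12 + (7/2)*(-13) + (11/4)*(-13)²) + 105) - 35 = ((12 - 91/2 + (11/4)*169) + 105) - 35 = ((12 - 91/2 + 1859/4) + 105) - 35 = (1725/4 + 105) - 35 = 2145/4 - 35 = 2005/4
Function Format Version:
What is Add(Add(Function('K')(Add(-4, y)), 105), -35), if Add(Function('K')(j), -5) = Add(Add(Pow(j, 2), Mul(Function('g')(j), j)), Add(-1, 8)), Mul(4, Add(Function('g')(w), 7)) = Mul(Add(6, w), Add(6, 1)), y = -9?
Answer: Rational(2005, 4) ≈ 501.25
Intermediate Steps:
Function('g')(w) = Add(Rational(7, 2), Mul(Rational(7, 4), w)) (Function('g')(w) = Add(-7, Mul(Rational(1, 4), Mul(Add(6, w), Add(6, 1)))) = Add(-7, Mul(Rational(1, 4), Mul(Add(6, w), 7))) = Add(-7, Mul(Rational(1, 4), Add(42, Mul(7, w)))) = Add(-7, Add(Rational(21, 2), Mul(Rational(7, 4), w))) = Add(Rational(7, 2), Mul(Rational(7, 4), w)))
Function('K')(j) = Add(12, Pow(j, 2), Mul(j, Add(Rational(7, 2), Mul(Rational(7, 4), j)))) (Function('K')(j) = Add(5, Add(Add(Pow(j, 2), Mul(Add(Rational(7, 2), Mul(Rational(7, 4), j)), j)), Add(-1, 8))) = Add(5, Add(Add(Pow(j, 2), Mul(j, Add(Rational(7, 2), Mul(Rational(7, 4), j)))), 7)) = Add(5, Add(7, Pow(j, 2), Mul(j, Add(Rational(7, 2), Mul(Rational(7, 4), j))))) = Add(12, Pow(j, 2), Mul(j, Add(Rational(7, 2), Mul(Rational(7, 4), j)))))
Add(Add(Function('K')(Add(-4, y)), 105), -35) = Add(Add(Add(12, Mul(Rational(7, 2), Add(-4, -9)), Mul(Rational(11, 4), Pow(Add(-4, -9), 2))), 105), -35) = Add(Add(Add(12, Mul(Rational(7, 2), -13), Mul(Rational(11, 4), Pow(-13, 2))), 105), -35) = Add(Add(Add(12, Rational(-91, 2), Mul(Rational(11, 4), 169)), 105), -35) = Add(Add(Add(12, Rational(-91, 2), Rational(1859, 4)), 105), -35) = Add(Add(Rational(1725, 4), 105), -35) = Add(Rational(2145, 4), -35) = Rational(2005, 4)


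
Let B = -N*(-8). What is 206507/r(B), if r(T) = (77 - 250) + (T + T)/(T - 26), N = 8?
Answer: -3923633/3223 ≈ -1217.4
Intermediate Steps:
B = 64 (B = -1*8*(-8) = -8*(-8) = 64)
r(T) = -173 + 2*T/(-26 + T) (r(T) = -173 + (2*T)/(-26 + T) = -173 + 2*T/(-26 + T))
206507/r(B) = 206507/(((4498 - 171*64)/(-26 + 64))) = 206507/(((4498 - 10944)/38)) = 206507/(((1/38)*(-6446))) = 206507/(-3223/19) = 206507*(-19/3223) = -3923633/3223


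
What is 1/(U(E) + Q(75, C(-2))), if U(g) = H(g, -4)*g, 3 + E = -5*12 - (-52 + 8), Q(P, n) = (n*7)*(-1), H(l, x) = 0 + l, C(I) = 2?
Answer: 1/347 ≈ 0.0028818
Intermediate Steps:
H(l, x) = l
Q(P, n) = -7*n (Q(P, n) = (7*n)*(-1) = -7*n)
E = -19 (E = -3 + (-5*12 - (-52 + 8)) = -3 + (-60 - 1*(-44)) = -3 + (-60 + 44) = -3 - 16 = -19)
U(g) = g**2 (U(g) = g*g = g**2)
1/(U(E) + Q(75, C(-2))) = 1/((-19)**2 - 7*2) = 1/(361 - 14) = 1/347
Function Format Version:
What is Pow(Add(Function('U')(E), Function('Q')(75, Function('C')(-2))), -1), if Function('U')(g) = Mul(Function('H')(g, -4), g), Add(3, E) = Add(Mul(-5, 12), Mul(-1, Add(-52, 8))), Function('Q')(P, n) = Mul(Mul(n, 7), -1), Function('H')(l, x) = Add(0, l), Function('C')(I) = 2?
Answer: Rational(1, 347) ≈ 0.0028818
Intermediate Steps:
Function('H')(l, x) = l
Function('Q')(P, n) = Mul(-7, n) (Function('Q')(P, n) = Mul(Mul(7, n), -1) = Mul(-7, n))
E = -19 (E = Add(-3, Add(Mul(-5, 12), Mul(-1, Add(-52, 8)))) = Add(-3, Add(-60, Mul(-1, -44))) = Add(-3, Add(-60, 44)) = Add(-3, -16) = -19)
Function('U')(g) = Pow(g, 2) (Function('U')(g) = Mul(g, g) = Pow(g, 2))
Pow(Add(Function('U')(E), Function('Q')(75, Function('C')(-2))), -1) = Pow(Add(Pow(-19, 2), Mul(-7, 2)), -1) = Pow(Add(361, -14), -1) = Pow(347, -1) = Rational(1, 347)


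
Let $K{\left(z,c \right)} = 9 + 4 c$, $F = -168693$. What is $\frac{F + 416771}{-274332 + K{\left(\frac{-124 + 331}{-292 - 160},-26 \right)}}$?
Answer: $- \frac{248078}{274427} \approx -0.90399$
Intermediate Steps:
$\frac{F + 416771}{-274332 + K{\left(\frac{-124 + 331}{-292 - 160},-26 \right)}} = \frac{-168693 + 416771}{-274332 + \left(9 + 4 \left(-26\right)\right)} = \frac{248078}{-274332 + \left(9 - 104\right)} = \frac{248078}{-274332 - 95} = \frac{248078}{-274427} = 248078 \left(- \frac{1}{274427}\right) = - \frac{248078}{274427}$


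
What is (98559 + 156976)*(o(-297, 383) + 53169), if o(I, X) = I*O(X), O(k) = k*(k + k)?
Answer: -22252012586895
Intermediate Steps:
O(k) = 2*k**2 (O(k) = k*(2*k) = 2*k**2)
o(I, X) = 2*I*X**2 (o(I, X) = I*(2*X**2) = 2*I*X**2)
(98559 + 156976)*(o(-297, 383) + 53169) = (98559 + 156976)*(2*(-297)*383**2 + 53169) = 255535*(2*(-297)*146689 + 53169) = 255535*(-87133266 + 53169) = 255535*(-87080097) = -22252012586895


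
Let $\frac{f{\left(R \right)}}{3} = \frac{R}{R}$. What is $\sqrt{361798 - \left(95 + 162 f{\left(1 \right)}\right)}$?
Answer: $\sqrt{361217} \approx 601.01$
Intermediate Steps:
$f{\left(R \right)} = 3$ ($f{\left(R \right)} = 3 \frac{R}{R} = 3 \cdot 1 = 3$)
$\sqrt{361798 - \left(95 + 162 f{\left(1 \right)}\right)} = \sqrt{361798 - 581} = \sqrt{361217}$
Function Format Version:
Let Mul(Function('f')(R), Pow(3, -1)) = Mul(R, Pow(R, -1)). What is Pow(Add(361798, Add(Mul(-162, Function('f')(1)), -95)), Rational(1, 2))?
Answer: Pow(361217, Rational(1, 2)) ≈ 601.01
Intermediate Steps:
Function('f')(R) = 3 (Function('f')(R) = Mul(3, Mul(R, Pow(R, -1))) = Mul(3, 1) = 3)
Pow(Add(361798, Add(Mul(-162, Function('f')(1)), -95)), Rational(1, 2)) = Pow(Add(361798, Add(Mul(-162, 3), -95)), Rational(1, 2)) = Pow(Add(361798, Add(-486, -95)), Rational(1, 2)) = Pow(Add(361798, -581), Rational(1, 2)) = Pow(361217, Rational(1, 2))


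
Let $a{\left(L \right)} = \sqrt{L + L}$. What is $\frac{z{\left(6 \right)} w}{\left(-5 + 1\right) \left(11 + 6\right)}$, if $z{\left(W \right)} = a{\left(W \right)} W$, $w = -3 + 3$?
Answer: $0$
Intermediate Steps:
$a{\left(L \right)} = \sqrt{2} \sqrt{L}$ ($a{\left(L \right)} = \sqrt{2 L} = \sqrt{2} \sqrt{L}$)
$w = 0$
$z{\left(W \right)} = \sqrt{2} W^{\frac{3}{2}}$ ($z{\left(W \right)} = \sqrt{2} \sqrt{W} W = \sqrt{2} W^{\frac{3}{2}}$)
$\frac{z{\left(6 \right)} w}{\left(-5 + 1\right) \left(11 + 6\right)} = \frac{\sqrt{2} \cdot 6^{\frac{3}{2}} \cdot 0}{\left(-5 + 1\right) \left(11 + 6\right)} = \frac{\sqrt{2} \cdot 6 \sqrt{6} \cdot 0}{\left(-4\right) 17} = \frac{12 \sqrt{3} \cdot 0}{-68} = 0 \left(- \frac{1}{68}\right) = 0$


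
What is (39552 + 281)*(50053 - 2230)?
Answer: 1904933559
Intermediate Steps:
(39552 + 281)*(50053 - 2230) = 39833*47823 = 1904933559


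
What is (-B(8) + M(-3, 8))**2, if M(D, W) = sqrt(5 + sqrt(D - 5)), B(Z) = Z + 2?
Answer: (10 - sqrt(5 + 2*I*sqrt(2)))**2 ≈ 58.644 - 9.3745*I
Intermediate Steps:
B(Z) = 2 + Z
M(D, W) = sqrt(5 + sqrt(-5 + D))
(-B(8) + M(-3, 8))**2 = (-(2 + 8) + sqrt(5 + sqrt(-5 - 3)))**2 = (-1*10 + sqrt(5 + sqrt(-8)))**2 = (-10 + sqrt(5 + 2*I*sqrt(2)))**2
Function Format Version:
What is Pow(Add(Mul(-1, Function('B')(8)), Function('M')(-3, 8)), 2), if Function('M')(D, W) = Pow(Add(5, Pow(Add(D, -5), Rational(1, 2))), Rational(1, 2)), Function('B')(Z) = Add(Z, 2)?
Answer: Pow(Add(10, Mul(-1, Pow(Add(5, Mul(2, I, Pow(2, Rational(1, 2)))), Rational(1, 2)))), 2) ≈ Add(58.644, Mul(-9.3745, I))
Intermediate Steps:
Function('B')(Z) = Add(2, Z)
Function('M')(D, W) = Pow(Add(5, Pow(Add(-5, D), Rational(1, 2))), Rational(1, 2))
Pow(Add(Mul(-1, Function('B')(8)), Function('M')(-3, 8)), 2) = Pow(Add(Mul(-1, Add(2, 8)), Pow(Add(5, Pow(Add(-5, -3), Rational(1, 2))), Rational(1, 2))), 2) = Pow(Add(Mul(-1, 10), Pow(Add(5, Pow(-8, Rational(1, 2))), Rational(1, 2))), 2) = Pow(Add(-10, Pow(Add(5, Mul(2, I, Pow(2, Rational(1, 2)))), Rational(1, 2))), 2)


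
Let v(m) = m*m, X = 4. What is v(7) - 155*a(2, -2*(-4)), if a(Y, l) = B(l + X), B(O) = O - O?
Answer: 49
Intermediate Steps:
B(O) = 0
a(Y, l) = 0
v(m) = m²
v(7) - 155*a(2, -2*(-4)) = 7² - 155*0 = 49 + 0 = 49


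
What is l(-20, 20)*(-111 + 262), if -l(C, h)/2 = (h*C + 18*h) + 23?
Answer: 5134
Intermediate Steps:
l(C, h) = -46 - 36*h - 2*C*h (l(C, h) = -2*((h*C + 18*h) + 23) = -2*((C*h + 18*h) + 23) = -2*((18*h + C*h) + 23) = -2*(23 + 18*h + C*h) = -46 - 36*h - 2*C*h)
l(-20, 20)*(-111 + 262) = (-46 - 36*20 - 2*(-20)*20)*(-111 + 262) = (-46 - 720 + 800)*151 = 34*151 = 5134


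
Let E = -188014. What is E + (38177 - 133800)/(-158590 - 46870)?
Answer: -38629260817/205460 ≈ -1.8801e+5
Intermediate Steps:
E + (38177 - 133800)/(-158590 - 46870) = -188014 + (38177 - 133800)/(-158590 - 46870) = -188014 - 95623/(-205460) = -188014 - 95623*(-1/205460) = -188014 + 95623/205460 = -38629260817/205460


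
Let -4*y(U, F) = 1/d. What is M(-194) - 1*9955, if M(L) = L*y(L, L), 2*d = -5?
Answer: -49872/5 ≈ -9974.4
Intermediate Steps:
d = -5/2 (d = (½)*(-5) = -5/2 ≈ -2.5000)
y(U, F) = ⅒ (y(U, F) = -1/(4*(-5/2)) = -¼*(-⅖) = ⅒)
M(L) = L/10 (M(L) = L*(⅒) = L/10)
M(-194) - 1*9955 = (⅒)*(-194) - 1*9955 = -97/5 - 9955 = -49872/5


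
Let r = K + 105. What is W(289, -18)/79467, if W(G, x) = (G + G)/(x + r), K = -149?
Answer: -289/2463477 ≈ -0.00011731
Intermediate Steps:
r = -44 (r = -149 + 105 = -44)
W(G, x) = 2*G/(-44 + x) (W(G, x) = (G + G)/(x - 44) = (2*G)/(-44 + x) = 2*G/(-44 + x))
W(289, -18)/79467 = (2*289/(-44 - 18))/79467 = (2*289/(-62))*(1/79467) = (2*289*(-1/62))*(1/79467) = -289/31*1/79467 = -289/2463477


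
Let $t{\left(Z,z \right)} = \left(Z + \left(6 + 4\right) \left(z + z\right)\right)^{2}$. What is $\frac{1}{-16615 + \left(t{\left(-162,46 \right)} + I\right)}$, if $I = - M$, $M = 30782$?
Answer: $\frac{1}{527167} \approx 1.8969 \cdot 10^{-6}$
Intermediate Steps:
$t{\left(Z,z \right)} = \left(Z + 20 z\right)^{2}$ ($t{\left(Z,z \right)} = \left(Z + 10 \cdot 2 z\right)^{2} = \left(Z + 20 z\right)^{2}$)
$I = -30782$ ($I = \left(-1\right) 30782 = -30782$)
$\frac{1}{-16615 + \left(t{\left(-162,46 \right)} + I\right)} = \frac{1}{-16615 - \left(30782 - \left(-162 + 20 \cdot 46\right)^{2}\right)} = \frac{1}{-16615 - \left(30782 - \left(-162 + 920\right)^{2}\right)} = \frac{1}{-16615 - \left(30782 - 758^{2}\right)} = \frac{1}{-16615 + \left(574564 - 30782\right)} = \frac{1}{-16615 + 543782} = \frac{1}{527167}$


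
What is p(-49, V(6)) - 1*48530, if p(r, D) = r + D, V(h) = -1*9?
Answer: -48588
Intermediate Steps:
V(h) = -9
p(r, D) = D + r
p(-49, V(6)) - 1*48530 = (-9 - 49) - 1*48530 = -58 - 48530 = -48588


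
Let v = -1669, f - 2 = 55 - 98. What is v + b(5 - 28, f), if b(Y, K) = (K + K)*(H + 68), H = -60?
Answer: -2325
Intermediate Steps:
f = -41 (f = 2 + (55 - 98) = 2 - 43 = -41)
b(Y, K) = 16*K (b(Y, K) = (K + K)*(-60 + 68) = (2*K)*8 = 16*K)
v + b(5 - 28, f) = -1669 + 16*(-41) = -1669 - 656 = -2325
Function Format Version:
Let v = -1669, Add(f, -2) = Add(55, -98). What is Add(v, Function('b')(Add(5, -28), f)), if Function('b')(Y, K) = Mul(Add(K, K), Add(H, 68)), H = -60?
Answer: -2325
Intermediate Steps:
f = -41 (f = Add(2, Add(55, -98)) = Add(2, -43) = -41)
Function('b')(Y, K) = Mul(16, K) (Function('b')(Y, K) = Mul(Add(K, K), Add(-60, 68)) = Mul(Mul(2, K), 8) = Mul(16, K))
Add(v, Function('b')(Add(5, -28), f)) = Add(-1669, Mul(16, -41)) = Add(-1669, -656) = -2325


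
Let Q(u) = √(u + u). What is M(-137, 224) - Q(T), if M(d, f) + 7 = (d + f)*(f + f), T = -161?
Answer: 38969 - I*√322 ≈ 38969.0 - 17.944*I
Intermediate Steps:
M(d, f) = -7 + 2*f*(d + f) (M(d, f) = -7 + (d + f)*(f + f) = -7 + (d + f)*(2*f) = -7 + 2*f*(d + f))
Q(u) = √2*√u (Q(u) = √(2*u) = √2*√u)
M(-137, 224) - Q(T) = (-7 + 2*224² + 2*(-137)*224) - √2*√(-161) = (-7 + 2*50176 - 61376) - √2*I*√161 = (-7 + 100352 - 61376) - I*√322 = 38969 - I*√322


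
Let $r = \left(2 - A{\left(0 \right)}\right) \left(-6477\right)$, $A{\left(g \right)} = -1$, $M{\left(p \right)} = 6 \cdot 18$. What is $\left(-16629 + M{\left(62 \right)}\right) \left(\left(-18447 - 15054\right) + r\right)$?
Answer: $874489572$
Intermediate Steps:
$M{\left(p \right)} = 108$
$r = -19431$ ($r = \left(2 - -1\right) \left(-6477\right) = \left(2 + 1\right) \left(-6477\right) = 3 \left(-6477\right) = -19431$)
$\left(-16629 + M{\left(62 \right)}\right) \left(\left(-18447 - 15054\right) + r\right) = \left(-16629 + 108\right) \left(\left(-18447 - 15054\right) - 19431\right) = - 16521 \left(\left(-18447 - 15054\right) - 19431\right) = - 16521 \left(-33501 - 19431\right) = \left(-16521\right) \left(-52932\right) = 874489572$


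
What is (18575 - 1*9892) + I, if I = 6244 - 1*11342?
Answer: 3585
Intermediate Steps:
I = -5098 (I = 6244 - 11342 = -5098)
(18575 - 1*9892) + I = (18575 - 1*9892) - 5098 = (18575 - 9892) - 5098 = 8683 - 5098 = 3585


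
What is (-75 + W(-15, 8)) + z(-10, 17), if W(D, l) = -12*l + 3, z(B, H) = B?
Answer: -178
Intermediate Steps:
W(D, l) = 3 - 12*l
(-75 + W(-15, 8)) + z(-10, 17) = (-75 + (3 - 12*8)) - 10 = (-75 + (3 - 96)) - 10 = (-75 - 93) - 10 = -168 - 10 = -178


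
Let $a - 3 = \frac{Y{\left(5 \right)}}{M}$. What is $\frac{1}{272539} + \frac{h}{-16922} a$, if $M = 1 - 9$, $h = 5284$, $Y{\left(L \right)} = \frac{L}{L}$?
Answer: $- \frac{8280518593}{9223809916} \approx -0.89773$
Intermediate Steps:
$Y{\left(L \right)} = 1$
$M = -8$
$a = \frac{23}{8}$ ($a = 3 + 1 \frac{1}{-8} = 3 + 1 \left(- \frac{1}{8}\right) = 3 - \frac{1}{8} = \frac{23}{8} \approx 2.875$)
$\frac{1}{272539} + \frac{h}{-16922} a = \frac{1}{272539} + \frac{5284}{-16922} \cdot \frac{23}{8} = \frac{1}{272539} + 5284 \left(- \frac{1}{16922}\right) \frac{23}{8} = \frac{1}{272539} - \frac{30383}{33844} = - \frac{8280518593}{9223809916}$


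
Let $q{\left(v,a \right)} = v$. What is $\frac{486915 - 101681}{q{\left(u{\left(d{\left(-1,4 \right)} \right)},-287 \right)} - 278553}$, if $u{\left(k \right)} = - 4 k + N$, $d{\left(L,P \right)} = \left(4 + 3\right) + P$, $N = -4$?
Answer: $- \frac{385234}{278601} \approx -1.3827$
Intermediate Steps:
$d{\left(L,P \right)} = 7 + P$
$u{\left(k \right)} = -4 - 4 k$ ($u{\left(k \right)} = - 4 k - 4 = -4 - 4 k$)
$\frac{486915 - 101681}{q{\left(u{\left(d{\left(-1,4 \right)} \right)},-287 \right)} - 278553} = \frac{486915 - 101681}{\left(-4 - 4 \left(7 + 4\right)\right) - 278553} = \frac{385234}{\left(-4 - 44\right) - 278553} = \frac{385234}{-48 - 278553} = \frac{385234}{-278601} = 385234 \left(- \frac{1}{278601}\right) = - \frac{385234}{278601}$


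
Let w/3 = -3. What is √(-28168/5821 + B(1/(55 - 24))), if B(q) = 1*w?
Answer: I*√468922297/5821 ≈ 3.7201*I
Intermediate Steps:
w = -9 (w = 3*(-3) = -9)
B(q) = -9 (B(q) = 1*(-9) = -9)
√(-28168/5821 + B(1/(55 - 24))) = √(-28168/5821 - 9) = √(-80557/5821) = I*√468922297/5821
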